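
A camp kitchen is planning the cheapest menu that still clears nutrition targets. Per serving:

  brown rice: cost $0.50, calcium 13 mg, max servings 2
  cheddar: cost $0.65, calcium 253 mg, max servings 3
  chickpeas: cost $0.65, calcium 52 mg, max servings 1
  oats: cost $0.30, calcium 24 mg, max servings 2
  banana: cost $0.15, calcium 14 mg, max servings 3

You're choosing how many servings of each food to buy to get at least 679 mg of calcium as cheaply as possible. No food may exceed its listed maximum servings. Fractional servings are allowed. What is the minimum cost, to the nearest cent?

Cost per mg of calcium: cheddar $0.0026, banana $0.0107, chickpeas $0.0125, oats $0.0125, brown rice $0.0385.
Take 2.684 servings of cheddar: +679.0 mg calcium for $1.74 (total $1.74, still need 0.0 mg).
Greedy by cheapest-per-mg is optimal for a single linear constraint, so the minimum cost is $1.74.

$1.74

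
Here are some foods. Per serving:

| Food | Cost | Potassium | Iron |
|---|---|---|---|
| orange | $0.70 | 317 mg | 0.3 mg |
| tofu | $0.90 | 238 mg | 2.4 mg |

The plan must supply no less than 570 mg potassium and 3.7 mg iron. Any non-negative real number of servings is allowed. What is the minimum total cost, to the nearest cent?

The cheapest plan sits at a corner of the feasible region — with two constraints it uses at most two foods.
orange only: max(570/317, 3.7/0.3) = 12.33 servings → $8.63.
tofu only: max(570/238, 3.7/2.4) = 2.395 servings → $2.16.
orange + tofu with both tight: 0.707 servings and 1.453 servings → $1.80.
So the least-cost plan costs $1.80.

$1.80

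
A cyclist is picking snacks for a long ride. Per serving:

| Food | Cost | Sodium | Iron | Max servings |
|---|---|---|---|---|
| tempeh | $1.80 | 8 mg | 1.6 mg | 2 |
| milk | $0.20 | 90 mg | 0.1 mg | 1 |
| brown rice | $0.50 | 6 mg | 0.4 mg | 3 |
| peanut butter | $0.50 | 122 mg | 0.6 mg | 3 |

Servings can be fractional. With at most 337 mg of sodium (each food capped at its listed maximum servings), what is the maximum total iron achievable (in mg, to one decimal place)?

Iron per mg sodium: tempeh 0.2, brown rice 0.06667, peanut butter 0.004918, milk 0.001111.
Take 2 servings of tempeh: uses 16 mg sodium, +3.2 mg iron (running total 3.2 mg).
Take 3 servings of brown rice: uses 18 mg sodium, +1.2 mg iron (running total 4.4 mg).
Take 2.484 servings of peanut butter: uses 303 mg sodium, +1.5 mg iron (running total 5.9 mg).
Filling greedily by iron-per-mg sodium is optimal for one linear limit, giving 5.9 mg.

5.9 mg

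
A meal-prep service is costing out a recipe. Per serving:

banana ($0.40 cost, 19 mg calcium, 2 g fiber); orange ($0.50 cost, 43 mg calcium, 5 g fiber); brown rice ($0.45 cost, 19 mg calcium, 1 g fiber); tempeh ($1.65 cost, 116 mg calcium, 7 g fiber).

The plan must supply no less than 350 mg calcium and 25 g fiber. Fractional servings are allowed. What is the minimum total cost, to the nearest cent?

Compare the cost at each extreme point of the feasible region.
banana only: max(350/19, 25/2) = 18.42 servings → $7.37.
orange only: max(350/43, 25/5) = 8.14 servings → $4.07.
brown rice only: max(350/19, 25/1) = 25 servings → $11.25.
tempeh only: max(350/116, 25/7) = 3.571 servings → $5.89.
banana + orange with both targets exact would need a negative amount; discard.
banana + brown rice with both tight: 6.579 servings and 11.84 servings → $7.96.
banana + tempeh with both tight: 4.545 servings and 2.273 servings → $5.57.
orange + brown rice with both tight: 2.404 servings and 12.98 servings → $7.04.
orange + tempeh with both tight: 1.613 servings and 2.419 servings → $4.80.
brown rice + tempeh: the both-tight solution has a negative serving — not a feasible corner.
The minimum over all feasible corners is $4.07.

$4.07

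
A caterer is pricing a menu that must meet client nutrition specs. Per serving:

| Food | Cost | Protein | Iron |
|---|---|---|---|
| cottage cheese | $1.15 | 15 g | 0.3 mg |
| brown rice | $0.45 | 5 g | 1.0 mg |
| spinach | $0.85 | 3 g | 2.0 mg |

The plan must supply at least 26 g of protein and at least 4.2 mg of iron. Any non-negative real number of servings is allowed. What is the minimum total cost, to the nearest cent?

$2.27

A basic optimal solution has at most two foods positive. Try each food alone and each pair with both targets met exactly.
cottage cheese only: max(26/15, 4.2/0.3) = 14 servings → $16.10.
brown rice only: max(26/5, 4.2/1.0) = 5.2 servings → $2.34.
spinach only: max(26/3, 4.2/2.0) = 8.667 servings → $7.37.
cottage cheese + brown rice with both tight: 0.3704 servings and 4.089 servings → $2.27.
cottage cheese + spinach with both tight: 1.354 servings and 1.897 servings → $3.17.
brown rice + spinach with both targets exact would need a negative amount; discard.
Cheapest feasible corner: $2.27.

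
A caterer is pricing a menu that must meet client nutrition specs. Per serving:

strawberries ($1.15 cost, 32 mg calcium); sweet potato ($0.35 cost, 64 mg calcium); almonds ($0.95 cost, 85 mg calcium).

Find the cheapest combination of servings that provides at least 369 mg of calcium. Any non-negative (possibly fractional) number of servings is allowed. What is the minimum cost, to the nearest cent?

Cost per mg of calcium: sweet potato $0.0055, almonds $0.0112, strawberries $0.0359.
With no serving limits, use only sweet potato: 369 mg / 64 mg = 5.766 servings × $0.35 = $2.02.

$2.02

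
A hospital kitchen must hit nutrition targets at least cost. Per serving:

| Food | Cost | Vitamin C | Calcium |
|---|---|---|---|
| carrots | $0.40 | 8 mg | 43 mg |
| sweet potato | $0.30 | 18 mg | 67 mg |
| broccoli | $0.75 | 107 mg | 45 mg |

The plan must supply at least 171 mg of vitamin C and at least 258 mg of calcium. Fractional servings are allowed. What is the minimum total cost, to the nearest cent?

With two linear requirements the optimum uses one or two foods; enumerate the corners.
carrots only: max(171/8, 258/43) = 21.38 servings → $8.55.
sweet potato only: max(171/18, 258/67) = 9.5 servings → $2.85.
broccoli only: max(171/107, 258/45) = 5.733 servings → $4.30.
carrots + sweet potato: intersection lies outside the first quadrant.
carrots + broccoli with both tight: 4.695 servings and 1.247 servings → $2.81.
sweet potato + broccoli with both tight: 3.131 servings and 1.071 servings → $1.74.
The minimum over all feasible corners is $1.74.

$1.74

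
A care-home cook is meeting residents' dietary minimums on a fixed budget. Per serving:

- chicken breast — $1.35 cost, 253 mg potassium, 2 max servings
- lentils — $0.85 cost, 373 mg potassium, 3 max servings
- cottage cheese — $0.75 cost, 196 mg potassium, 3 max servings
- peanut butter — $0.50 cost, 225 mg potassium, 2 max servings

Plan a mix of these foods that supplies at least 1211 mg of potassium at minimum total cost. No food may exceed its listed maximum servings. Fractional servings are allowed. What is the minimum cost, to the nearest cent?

Cost per mg of potassium: peanut butter $0.0022, lentils $0.0023, cottage cheese $0.0038, chicken breast $0.0053.
Take 2 servings of peanut butter: +450.0 mg potassium for $1.00 (total $1.00, still need 761.0 mg).
Take 2.04 servings of lentils: +761.0 mg potassium for $1.73 (total $2.73, still need 0.0 mg).
Greedy by cheapest-per-mg is optimal for a single linear constraint, so the minimum cost is $2.73.

$2.73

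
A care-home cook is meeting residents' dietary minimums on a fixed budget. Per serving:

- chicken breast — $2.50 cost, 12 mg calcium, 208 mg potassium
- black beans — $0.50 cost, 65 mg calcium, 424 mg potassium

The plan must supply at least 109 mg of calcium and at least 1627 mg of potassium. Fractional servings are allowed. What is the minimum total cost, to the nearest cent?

$1.92

With two linear requirements the optimum uses one or two foods; enumerate the corners.
chicken breast only: max(109/12, 1627/208) = 9.083 servings → $22.71.
black beans only: max(109/65, 1627/424) = 3.837 servings → $1.92.
chicken breast + black beans with both tight: 7.061 servings and 0.3733 servings → $17.84.
Cheapest feasible corner: $1.92.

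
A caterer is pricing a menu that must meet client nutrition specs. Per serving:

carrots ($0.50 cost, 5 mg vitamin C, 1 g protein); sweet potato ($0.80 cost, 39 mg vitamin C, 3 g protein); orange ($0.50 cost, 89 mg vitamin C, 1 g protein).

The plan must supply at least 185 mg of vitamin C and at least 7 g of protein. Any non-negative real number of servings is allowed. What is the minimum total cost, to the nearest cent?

$2.16

For a min-cost LP with two ≥-constraints, a basic feasible solution has at most two positive variables.
carrots only: max(185/5, 7/1) = 37 servings → $18.50.
sweet potato only: max(185/39, 7/3) = 4.744 servings → $3.79.
orange only: max(185/89, 7/1) = 7 servings → $3.50.
carrots + sweet potato: intersection lies outside the first quadrant.
carrots + orange with both tight: 5.214 servings and 1.786 servings → $3.50.
sweet potato + orange with both tight: 1.921 servings and 1.237 servings → $2.16.
The minimum over all feasible corners is $2.16.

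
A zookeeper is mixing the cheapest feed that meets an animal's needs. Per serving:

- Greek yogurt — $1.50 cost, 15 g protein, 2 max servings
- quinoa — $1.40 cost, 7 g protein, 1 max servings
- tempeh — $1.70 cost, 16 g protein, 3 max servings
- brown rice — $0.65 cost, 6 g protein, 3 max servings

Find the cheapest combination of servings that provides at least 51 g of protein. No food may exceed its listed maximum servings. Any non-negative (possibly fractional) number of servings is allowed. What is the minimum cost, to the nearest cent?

$5.23

Cost per g of protein: Greek yogurt $0.1000, tempeh $0.1062, brown rice $0.1083, quinoa $0.2000.
Take 2 servings of Greek yogurt: +30.0 g protein for $3.00 (total $3.00, still need 21.0 g).
Take 1.312 servings of tempeh: +21.0 g protein for $2.23 (total $5.23, still need 0.0 g).
Filling from the cheapest source first is optimal under one linear minimum: $5.23.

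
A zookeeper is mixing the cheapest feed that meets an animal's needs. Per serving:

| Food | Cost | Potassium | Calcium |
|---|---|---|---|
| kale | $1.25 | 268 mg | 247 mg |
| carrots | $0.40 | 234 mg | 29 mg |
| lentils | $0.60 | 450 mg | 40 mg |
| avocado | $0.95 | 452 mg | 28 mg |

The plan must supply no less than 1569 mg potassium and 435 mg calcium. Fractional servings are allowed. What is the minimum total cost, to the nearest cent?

For a min-cost LP with two ≥-constraints, a basic feasible solution has at most two positive variables.
kale only: max(1569/268, 435/247) = 5.854 servings → $7.32.
carrots only: max(1569/234, 435/29) = 15 servings → $6.00.
lentils only: max(1569/450, 435/40) = 10.88 servings → $6.53.
avocado only: max(1569/452, 435/28) = 15.54 servings → $14.76.
kale + carrots with both tight: 1.125 servings and 5.416 servings → $3.57.
kale + lentils with both tight: 1.324 servings and 2.698 servings → $3.27.
kale + avocado with both tight: 1.466 servings and 2.602 servings → $4.30.
carrots + lentils: the both-tight solution has a negative serving — not a feasible corner.
carrots + avocado: intersection lies outside the first quadrant.
lentils + avocado with both targets exact would need a negative amount; discard.
Cheapest feasible corner: $3.27.

$3.27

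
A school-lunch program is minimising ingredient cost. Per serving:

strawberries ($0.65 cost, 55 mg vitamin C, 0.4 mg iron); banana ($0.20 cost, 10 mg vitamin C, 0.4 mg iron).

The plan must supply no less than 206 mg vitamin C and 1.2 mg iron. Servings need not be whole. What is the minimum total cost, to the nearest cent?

Check every corner: each single food scaled to meet both minima, and each pair solved so both constraints bind.
strawberries only: max(206/55, 1.2/0.4) = 3.745 servings → $2.43.
banana only: max(206/10, 1.2/0.4) = 20.6 servings → $4.12.
strawberries + banana: intersection lies outside the first quadrant.
So the least-cost plan costs $2.43.

$2.43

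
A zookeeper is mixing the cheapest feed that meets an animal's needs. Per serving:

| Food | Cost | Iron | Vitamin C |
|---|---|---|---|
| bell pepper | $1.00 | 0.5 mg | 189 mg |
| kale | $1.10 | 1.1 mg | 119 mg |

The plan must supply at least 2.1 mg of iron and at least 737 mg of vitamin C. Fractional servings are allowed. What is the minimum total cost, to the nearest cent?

With two linear requirements the optimum uses one or two foods; enumerate the corners.
bell pepper only: max(2.1/0.5, 737/189) = 4.2 servings → $4.20.
kale only: max(2.1/1.1, 737/119) = 6.193 servings → $6.81.
bell pepper + kale with both tight: 3.779 servings and 0.1914 servings → $3.99.
The minimum over all feasible corners is $3.99.

$3.99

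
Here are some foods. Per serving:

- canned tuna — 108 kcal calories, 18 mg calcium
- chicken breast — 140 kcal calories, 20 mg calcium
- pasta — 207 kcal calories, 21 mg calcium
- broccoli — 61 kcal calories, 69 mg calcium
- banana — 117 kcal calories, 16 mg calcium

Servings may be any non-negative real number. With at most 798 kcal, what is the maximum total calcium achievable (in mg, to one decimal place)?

902.7 mg

Calcium per kcal: broccoli 1.131, canned tuna 0.1667, chicken breast 0.1429, banana 0.1368, pasta 0.1014.
With no serving limits, spend the whole calories allowance on broccoli: 798 kcal / 61 kcal × 69 mg = 902.7 mg.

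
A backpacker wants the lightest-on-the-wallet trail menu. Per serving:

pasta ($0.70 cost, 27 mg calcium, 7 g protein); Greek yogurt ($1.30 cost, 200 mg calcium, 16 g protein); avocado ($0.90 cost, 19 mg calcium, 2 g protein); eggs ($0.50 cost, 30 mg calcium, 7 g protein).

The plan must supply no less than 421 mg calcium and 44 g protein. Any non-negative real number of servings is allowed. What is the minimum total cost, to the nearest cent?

$3.42

pasta only: max(421/27, 44/7) = 15.59 servings → $10.91.
Greek yogurt only: max(421/200, 44/16) = 2.75 servings → $3.58.
avocado only: max(421/19, 44/2) = 22.16 servings → $19.94.
eggs only: max(421/30, 44/7) = 14.03 servings → $7.02.
pasta + Greek yogurt with both tight: 2.132 servings and 1.817 servings → $3.85.
pasta + avocado: the both-tight solution has a negative serving — not a feasible corner.
pasta + eggs: intersection lies outside the first quadrant.
Greek yogurt + avocado with both tight: 0.0625 servings and 21.5 servings → $19.43.
Greek yogurt + eggs with both tight: 1.768 servings and 2.243 servings → $3.42.
avocado + eggs: intersection lies outside the first quadrant.
The minimum over all feasible corners is $3.42.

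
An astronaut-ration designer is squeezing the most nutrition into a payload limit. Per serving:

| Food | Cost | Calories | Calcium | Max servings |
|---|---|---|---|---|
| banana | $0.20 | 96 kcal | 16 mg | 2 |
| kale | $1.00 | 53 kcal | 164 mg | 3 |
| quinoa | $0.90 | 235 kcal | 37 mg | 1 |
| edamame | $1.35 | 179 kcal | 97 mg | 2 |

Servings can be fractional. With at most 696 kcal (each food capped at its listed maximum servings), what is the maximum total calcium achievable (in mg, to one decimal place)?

715.8 mg

Calcium per kcal: kale 3.094, edamame 0.5419, banana 0.1667, quinoa 0.1574.
Take 3 servings of kale: uses 159 kcal, +492.0 mg calcium (running total 492.0 mg).
Take 2 servings of edamame: uses 358 kcal, +194.0 mg calcium (running total 686.0 mg).
Take 1.865 servings of banana: uses 179 kcal, +29.8 mg calcium (running total 715.8 mg).
Filling greedily by calcium-per-kcal is optimal for one linear limit, giving 715.8 mg.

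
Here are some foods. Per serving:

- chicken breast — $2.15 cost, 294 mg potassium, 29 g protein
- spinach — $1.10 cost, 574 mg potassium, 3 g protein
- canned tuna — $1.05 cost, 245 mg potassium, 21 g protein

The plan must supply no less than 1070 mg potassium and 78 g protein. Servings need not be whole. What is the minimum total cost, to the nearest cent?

$4.18

Check every corner: each single food scaled to meet both minima, and each pair solved so both constraints bind.
chicken breast only: max(1070/294, 78/29) = 3.639 servings → $7.82.
spinach only: max(1070/574, 78/3) = 26 servings → $28.60.
canned tuna only: max(1070/245, 78/21) = 4.367 servings → $4.59.
chicken breast + spinach with both tight: 2.637 servings and 0.5137 servings → $6.23.
chicken breast + canned tuna: intersection lies outside the first quadrant.
spinach + canned tuna with both tight: 0.2968 servings and 3.672 servings → $4.18.
Cheapest feasible corner: $4.18.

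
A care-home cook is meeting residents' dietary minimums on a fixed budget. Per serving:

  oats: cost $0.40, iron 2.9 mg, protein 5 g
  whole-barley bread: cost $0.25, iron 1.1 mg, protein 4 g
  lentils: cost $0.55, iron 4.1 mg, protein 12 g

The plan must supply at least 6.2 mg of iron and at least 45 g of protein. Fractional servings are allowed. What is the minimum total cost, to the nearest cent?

$2.06

At the optimum either one food covers both requirements or two foods hit both targets exactly; no other combination can be cheaper.
oats only: max(6.2/2.9, 45/5) = 9 servings → $3.60.
whole-barley bread only: max(6.2/1.1, 45/4) = 11.25 servings → $2.81.
lentils only: max(6.2/4.1, 45/12) = 3.75 servings → $2.06.
oats + whole-barley bread with both targets exact would need a negative amount; discard.
oats + lentils with both targets exact would need a negative amount; discard.
whole-barley bread + lentils: intersection lies outside the first quadrant.
So the least-cost plan costs $2.06.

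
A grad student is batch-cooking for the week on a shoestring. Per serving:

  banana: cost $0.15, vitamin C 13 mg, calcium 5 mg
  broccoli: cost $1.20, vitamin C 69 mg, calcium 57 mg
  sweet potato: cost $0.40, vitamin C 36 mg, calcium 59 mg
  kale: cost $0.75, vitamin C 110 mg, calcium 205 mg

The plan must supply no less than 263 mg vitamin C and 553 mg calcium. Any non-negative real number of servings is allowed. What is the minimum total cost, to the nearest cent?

$2.02

banana only: max(263/13, 553/5) = 110.6 servings → $16.59.
broccoli only: max(263/69, 553/57) = 9.702 servings → $11.64.
sweet potato only: max(263/36, 553/59) = 9.373 servings → $3.75.
kale only: max(263/110, 553/205) = 2.698 servings → $2.02.
banana + broccoli: intersection lies outside the first quadrant.
banana + sweet potato: intersection lies outside the first quadrant.
banana + kale with both targets exact would need a negative amount; discard.
broccoli + sweet potato: intersection lies outside the first quadrant.
broccoli + kale: intersection lies outside the first quadrant.
sweet potato + kale: intersection lies outside the first quadrant.
The minimum over all feasible corners is $2.02.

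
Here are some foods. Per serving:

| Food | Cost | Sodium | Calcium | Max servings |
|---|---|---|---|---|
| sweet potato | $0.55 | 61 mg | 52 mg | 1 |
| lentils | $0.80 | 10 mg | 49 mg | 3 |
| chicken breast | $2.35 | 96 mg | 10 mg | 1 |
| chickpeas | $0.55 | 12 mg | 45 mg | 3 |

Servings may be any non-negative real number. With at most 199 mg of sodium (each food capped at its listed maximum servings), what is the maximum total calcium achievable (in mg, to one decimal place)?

341.5 mg

Calcium per mg sodium: lentils 4.9, chickpeas 3.75, sweet potato 0.8525, chicken breast 0.1042.
Take 3 servings of lentils: uses 30 mg sodium, +147.0 mg calcium (running total 147.0 mg).
Take 3 servings of chickpeas: uses 36 mg sodium, +135.0 mg calcium (running total 282.0 mg).
Take 1 serving of sweet potato: uses 61 mg sodium, +52.0 mg calcium (running total 334.0 mg).
Take 0.75 servings of chicken breast: uses 72 mg sodium, +7.5 mg calcium (running total 341.5 mg).
Filling greedily by calcium-per-mg sodium is optimal for one linear limit, giving 341.5 mg.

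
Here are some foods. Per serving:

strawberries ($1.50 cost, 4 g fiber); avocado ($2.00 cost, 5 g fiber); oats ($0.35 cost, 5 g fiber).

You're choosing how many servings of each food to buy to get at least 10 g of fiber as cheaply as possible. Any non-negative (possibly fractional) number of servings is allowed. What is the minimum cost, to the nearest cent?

Cost per g of fiber: oats $0.0700, strawberries $0.3750, avocado $0.4000.
With no serving limits, use only oats: 10 g / 5 g = 2 servings × $0.35 = $0.70.

$0.70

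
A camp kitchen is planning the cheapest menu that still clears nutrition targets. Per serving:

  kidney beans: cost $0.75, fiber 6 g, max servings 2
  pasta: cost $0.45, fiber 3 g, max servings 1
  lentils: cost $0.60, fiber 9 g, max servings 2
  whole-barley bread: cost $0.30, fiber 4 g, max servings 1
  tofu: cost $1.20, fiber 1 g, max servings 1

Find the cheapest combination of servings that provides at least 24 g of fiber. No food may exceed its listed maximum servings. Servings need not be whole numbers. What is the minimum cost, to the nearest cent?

$1.75

Cost per g of fiber: lentils $0.0667, whole-barley bread $0.0750, kidney beans $0.1250, pasta $0.1500, tofu $1.2000.
Take 2 servings of lentils: +18.0 g fiber for $1.20 (total $1.20, still need 6.0 g).
Take 1 serving of whole-barley bread: +4.0 g fiber for $0.30 (total $1.50, still need 2.0 g).
Take 0.3333 servings of kidney beans: +2.0 g fiber for $0.25 (total $1.75, still need 0.0 g).
Filling from the cheapest source first is optimal under one linear minimum: $1.75.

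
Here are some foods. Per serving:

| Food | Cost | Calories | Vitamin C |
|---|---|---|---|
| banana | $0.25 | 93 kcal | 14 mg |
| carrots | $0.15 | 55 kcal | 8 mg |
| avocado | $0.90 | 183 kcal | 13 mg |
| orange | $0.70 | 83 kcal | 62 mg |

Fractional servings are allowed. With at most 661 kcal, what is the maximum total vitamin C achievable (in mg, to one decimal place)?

493.8 mg

Vitamin C per kcal: orange 0.747, banana 0.1505, carrots 0.1455, avocado 0.07104.
With no serving limits, spend the whole calories allowance on orange: 661 kcal / 83 kcal × 62 mg = 493.8 mg.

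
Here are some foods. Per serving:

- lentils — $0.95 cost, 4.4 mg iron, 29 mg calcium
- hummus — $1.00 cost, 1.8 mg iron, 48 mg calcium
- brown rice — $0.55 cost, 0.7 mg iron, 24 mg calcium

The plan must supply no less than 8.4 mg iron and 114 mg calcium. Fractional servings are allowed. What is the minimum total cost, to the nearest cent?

$2.81

An LP optimum is at a vertex; with two nutrient constraints at most two foods are used. Check each candidate.
lentils only: max(8.4/4.4, 114/29) = 3.931 servings → $3.73.
hummus only: max(8.4/1.8, 114/48) = 4.667 servings → $4.67.
brown rice only: max(8.4/0.7, 114/24) = 12 servings → $6.60.
lentils + hummus with both tight: 1.245 servings and 1.623 servings → $2.81.
lentils + brown rice with both tight: 1.428 servings and 3.025 servings → $3.02.
hummus + brown rice: the both-tight solution has a negative serving — not a feasible corner.
The minimum over all feasible corners is $2.81.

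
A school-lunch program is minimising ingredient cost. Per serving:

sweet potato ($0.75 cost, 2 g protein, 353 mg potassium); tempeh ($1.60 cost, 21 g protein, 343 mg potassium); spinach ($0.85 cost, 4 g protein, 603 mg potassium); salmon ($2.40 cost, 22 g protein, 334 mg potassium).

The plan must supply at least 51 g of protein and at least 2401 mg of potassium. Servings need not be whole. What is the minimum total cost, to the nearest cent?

$5.48

The cheapest plan sits at a corner of the feasible region — with two constraints it uses at most two foods.
sweet potato only: max(51/2, 2401/353) = 25.5 servings → $19.12.
tempeh only: max(51/21, 2401/343) = 7 servings → $11.20.
spinach only: max(51/4, 2401/603) = 12.75 servings → $10.84.
salmon only: max(51/22, 2401/334) = 7.189 servings → $17.25.
sweet potato + tempeh with both tight: 4.895 servings and 1.962 servings → $6.81.
sweet potato + spinach: the both-tight solution has a negative serving — not a feasible corner.
sweet potato + salmon with both tight: 5.042 servings and 1.86 servings → $8.25.
tempeh + spinach with both tight: 1.873 servings and 2.916 servings → $5.48.
tempeh + salmon with both targets exact would need a negative amount; discard.
spinach + salmon with both tight: 3 servings and 1.773 servings → $6.80.
So the least-cost plan costs $5.48.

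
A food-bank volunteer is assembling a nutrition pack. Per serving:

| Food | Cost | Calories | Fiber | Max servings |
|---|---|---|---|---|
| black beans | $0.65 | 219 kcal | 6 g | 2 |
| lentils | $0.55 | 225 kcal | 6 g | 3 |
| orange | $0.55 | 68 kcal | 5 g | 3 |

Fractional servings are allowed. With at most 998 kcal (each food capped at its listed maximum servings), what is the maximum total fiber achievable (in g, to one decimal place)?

Fiber per kcal: orange 0.07353, black beans 0.0274, lentils 0.02667.
Take 3 servings of orange: uses 204 kcal, +15.0 g fiber (running total 15.0 g).
Take 2 servings of black beans: uses 438 kcal, +12.0 g fiber (running total 27.0 g).
Take 1.582 servings of lentils: uses 356 kcal, +9.5 g fiber (running total 36.5 g).
Greedy by best ratio exhausts the calories allowance optimally: 36.5 g.

36.5 g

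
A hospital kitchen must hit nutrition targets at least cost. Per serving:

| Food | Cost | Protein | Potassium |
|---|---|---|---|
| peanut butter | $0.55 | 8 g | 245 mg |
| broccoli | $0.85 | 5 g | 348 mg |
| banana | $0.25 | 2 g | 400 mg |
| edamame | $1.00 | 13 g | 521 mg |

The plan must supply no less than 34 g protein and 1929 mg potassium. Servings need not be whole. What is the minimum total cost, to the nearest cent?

$2.63

The cheapest plan sits at a corner of the feasible region — with two constraints it uses at most two foods.
peanut butter only: max(34/8, 1929/245) = 7.873 servings → $4.33.
broccoli only: max(34/5, 1929/348) = 6.8 servings → $5.78.
banana only: max(34/2, 1929/400) = 17 servings → $4.25.
edamame only: max(34/13, 1929/521) = 3.702 servings → $3.70.
peanut butter + broccoli with both tight: 1.403 servings and 4.555 servings → $4.64.
peanut butter + banana with both tight: 3.595 servings and 2.621 servings → $2.63.
peanut butter + edamame: intersection lies outside the first quadrant.
broccoli + banana: the both-tight solution has a negative serving — not a feasible corner.
broccoli + edamame with both tight: 3.837 servings and 1.14 servings → $4.40.
banana + edamame with both tight: 1.771 servings and 2.343 servings → $2.79.
The minimum over all feasible corners is $2.63.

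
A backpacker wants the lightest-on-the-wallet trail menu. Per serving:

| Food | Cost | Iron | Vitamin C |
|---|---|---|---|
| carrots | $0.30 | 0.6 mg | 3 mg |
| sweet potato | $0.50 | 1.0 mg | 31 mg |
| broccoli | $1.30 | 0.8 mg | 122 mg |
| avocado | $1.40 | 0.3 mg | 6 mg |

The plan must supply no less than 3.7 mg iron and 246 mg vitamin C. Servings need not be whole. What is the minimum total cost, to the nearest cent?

$3.07

The cheapest plan sits at a corner of the feasible region — with two constraints it uses at most two foods.
carrots only: max(3.7/0.6, 246/3) = 82 servings → $24.60.
sweet potato only: max(3.7/1.0, 246/31) = 7.935 servings → $3.97.
broccoli only: max(3.7/0.8, 246/122) = 4.625 servings → $6.01.
avocado only: max(3.7/0.3, 246/6) = 41 servings → $57.40.
carrots + sweet potato with both targets exact would need a negative amount; discard.
carrots + broccoli with both tight: 3.596 servings and 1.928 servings → $3.59.
carrots + avocado: the both-tight solution has a negative serving — not a feasible corner.
sweet potato + broccoli with both tight: 2.619 servings and 1.351 servings → $3.07.
sweet potato + avocado: the both-tight solution has a negative serving — not a feasible corner.
broccoli + avocado with both tight: 1.623 servings and 8.006 servings → $13.32.
The minimum over all feasible corners is $3.07.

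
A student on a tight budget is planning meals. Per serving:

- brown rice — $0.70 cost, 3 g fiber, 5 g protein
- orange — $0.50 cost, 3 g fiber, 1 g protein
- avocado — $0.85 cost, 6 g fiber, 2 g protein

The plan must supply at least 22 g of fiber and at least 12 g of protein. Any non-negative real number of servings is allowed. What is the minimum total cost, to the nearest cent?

For a min-cost LP with two ≥-constraints, a basic feasible solution has at most two positive variables.
brown rice only: max(22/3, 12/5) = 7.333 servings → $5.13.
orange only: max(22/3, 12/1) = 12 servings → $6.00.
avocado only: max(22/6, 12/2) = 6 servings → $5.10.
brown rice + orange with both tight: 1.167 servings and 6.167 servings → $3.90.
brown rice + avocado with both tight: 1.167 servings and 3.083 servings → $3.44.
orange + avocado (both tight): parallel constraints — no distinct corner.
Cheapest feasible corner: $3.44.

$3.44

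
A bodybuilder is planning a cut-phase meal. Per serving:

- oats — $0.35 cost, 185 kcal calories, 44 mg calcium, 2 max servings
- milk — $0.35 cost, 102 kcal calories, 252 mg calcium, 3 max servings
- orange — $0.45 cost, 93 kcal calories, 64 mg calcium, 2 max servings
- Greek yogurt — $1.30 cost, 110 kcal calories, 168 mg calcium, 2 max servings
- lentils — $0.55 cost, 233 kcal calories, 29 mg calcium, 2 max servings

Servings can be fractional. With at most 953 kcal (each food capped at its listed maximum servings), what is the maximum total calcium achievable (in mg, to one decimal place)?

1277.3 mg

Calcium per kcal: milk 2.471, Greek yogurt 1.527, orange 0.6882, oats 0.2378, lentils 0.1245.
Take 3 servings of milk: uses 306 kcal, +756.0 mg calcium (running total 756.0 mg).
Take 2 servings of Greek yogurt: uses 220 kcal, +336.0 mg calcium (running total 1092.0 mg).
Take 2 servings of orange: uses 186 kcal, +128.0 mg calcium (running total 1220.0 mg).
Take 1.303 servings of oats: uses 241 kcal, +57.3 mg calcium (running total 1277.3 mg).
Greedy by best ratio exhausts the calories allowance optimally: 1277.3 mg.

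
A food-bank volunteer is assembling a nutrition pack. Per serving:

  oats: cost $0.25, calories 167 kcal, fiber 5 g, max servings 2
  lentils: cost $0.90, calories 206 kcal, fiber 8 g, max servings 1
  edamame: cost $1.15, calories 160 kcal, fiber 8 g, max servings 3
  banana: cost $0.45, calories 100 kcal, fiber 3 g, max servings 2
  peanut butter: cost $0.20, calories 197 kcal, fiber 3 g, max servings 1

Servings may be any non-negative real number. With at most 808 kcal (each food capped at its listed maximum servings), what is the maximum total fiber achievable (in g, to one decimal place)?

Fiber per kcal: edamame 0.05, lentils 0.03883, banana 0.03, oats 0.02994, peanut butter 0.01523.
Take 3 servings of edamame: uses 480 kcal, +24.0 g fiber (running total 24.0 g).
Take 1 serving of lentils: uses 206 kcal, +8.0 g fiber (running total 32.0 g).
Take 1.22 servings of banana: uses 122 kcal, +3.7 g fiber (running total 35.7 g).
Filling greedily by fiber-per-kcal is optimal for one linear limit, giving 35.7 g.

35.7 g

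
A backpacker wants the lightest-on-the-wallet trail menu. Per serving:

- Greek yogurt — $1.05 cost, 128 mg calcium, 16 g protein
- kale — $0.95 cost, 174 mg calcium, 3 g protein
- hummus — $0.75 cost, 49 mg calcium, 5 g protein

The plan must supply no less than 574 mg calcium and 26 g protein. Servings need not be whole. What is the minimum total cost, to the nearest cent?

$3.54

For a min-cost LP with two ≥-constraints, a basic feasible solution has at most two positive variables.
Greek yogurt only: max(574/128, 26/16) = 4.484 servings → $4.71.
kale only: max(574/174, 26/3) = 8.667 servings → $8.23.
hummus only: max(574/49, 26/5) = 11.71 servings → $8.79.
Greek yogurt + kale with both tight: 1.167 servings and 2.44 servings → $3.54.
Greek yogurt + hummus: the both-tight solution has a negative serving — not a feasible corner.
kale + hummus with both tight: 2.207 servings and 3.876 servings → $5.00.
So the least-cost plan costs $3.54.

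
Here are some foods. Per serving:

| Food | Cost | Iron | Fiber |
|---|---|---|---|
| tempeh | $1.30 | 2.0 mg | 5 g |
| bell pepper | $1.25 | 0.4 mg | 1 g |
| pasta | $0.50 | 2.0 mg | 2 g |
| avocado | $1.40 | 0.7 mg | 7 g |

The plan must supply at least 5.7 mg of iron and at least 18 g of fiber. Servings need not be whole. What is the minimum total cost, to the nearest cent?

$3.82

Two binding constraints pin down two serving amounts, so the optimal mix uses at most two foods. The candidates are each food alone (scaled to the tighter of iron/fiber) and each pair with both constraints tight.
tempeh only: max(5.7/2.0, 18/5) = 3.6 servings → $4.68.
bell pepper only: max(5.7/0.4, 18/1) = 18 servings → $22.50.
pasta only: max(5.7/2.0, 18/2) = 9 servings → $4.50.
avocado only: max(5.7/0.7, 18/7) = 8.143 servings → $11.40.
tempeh + bell pepper (both tight): parallel constraints — no distinct corner.
tempeh + pasta with both targets exact would need a negative amount; discard.
tempeh + avocado with both tight: 2.6 servings and 0.7143 servings → $4.38.
bell pepper + pasta: the both-tight solution has a negative serving — not a feasible corner.
bell pepper + avocado with both tight: 13 servings and 0.7143 servings → $17.25.
pasta + avocado with both tight: 2.167 servings and 1.952 servings → $3.82.
The minimum over all feasible corners is $3.82.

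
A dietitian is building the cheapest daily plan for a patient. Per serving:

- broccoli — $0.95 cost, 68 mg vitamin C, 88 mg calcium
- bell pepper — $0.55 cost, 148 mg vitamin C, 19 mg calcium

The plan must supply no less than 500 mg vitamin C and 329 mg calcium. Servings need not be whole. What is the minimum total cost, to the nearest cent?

$4.19

broccoli only: max(500/68, 329/88) = 7.353 servings → $6.99.
bell pepper only: max(500/148, 329/19) = 17.32 servings → $9.52.
broccoli + bell pepper with both tight: 3.341 servings and 1.844 servings → $4.19.
So the least-cost plan costs $4.19.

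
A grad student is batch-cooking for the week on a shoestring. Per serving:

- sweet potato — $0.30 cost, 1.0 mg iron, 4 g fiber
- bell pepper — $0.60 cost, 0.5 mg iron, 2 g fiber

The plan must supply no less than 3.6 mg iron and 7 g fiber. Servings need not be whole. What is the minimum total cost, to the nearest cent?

This is a tiny linear program; its minimum lies at a vertex of the feasible set. List the vertices and price them.
sweet potato only: max(3.6/1.0, 7/4) = 3.6 servings → $1.08.
bell pepper only: max(3.6/0.5, 7/2) = 7.2 servings → $4.32.
sweet potato + bell pepper (both tight): parallel constraints — no distinct corner.
So the least-cost plan costs $1.08.

$1.08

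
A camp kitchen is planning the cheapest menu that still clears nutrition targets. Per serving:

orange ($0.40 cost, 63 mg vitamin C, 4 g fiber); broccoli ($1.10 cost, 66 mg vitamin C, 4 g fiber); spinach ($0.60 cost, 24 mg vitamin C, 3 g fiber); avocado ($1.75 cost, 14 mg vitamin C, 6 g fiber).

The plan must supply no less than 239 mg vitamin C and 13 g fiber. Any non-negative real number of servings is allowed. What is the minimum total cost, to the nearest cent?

At the optimum either one food covers both requirements or two foods hit both targets exactly; no other combination can be cheaper.
orange only: max(239/63, 13/4) = 3.794 servings → $1.52.
broccoli only: max(239/66, 13/4) = 3.621 servings → $3.98.
spinach only: max(239/24, 13/3) = 9.958 servings → $5.97.
avocado only: max(239/14, 13/6) = 17.07 servings → $29.88.
orange + broccoli: the both-tight solution has a negative serving — not a feasible corner.
orange + spinach: intersection lies outside the first quadrant.
orange + avocado: intersection lies outside the first quadrant.
broccoli + spinach: intersection lies outside the first quadrant.
broccoli + avocado: intersection lies outside the first quadrant.
spinach + avocado: the both-tight solution has a negative serving — not a feasible corner.
So the least-cost plan costs $1.52.

$1.52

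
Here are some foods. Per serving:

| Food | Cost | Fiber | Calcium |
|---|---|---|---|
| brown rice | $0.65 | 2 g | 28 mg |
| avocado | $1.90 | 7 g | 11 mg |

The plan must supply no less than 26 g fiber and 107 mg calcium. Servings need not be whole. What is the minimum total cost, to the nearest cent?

$7.34

brown rice only: max(26/2, 107/28) = 13 servings → $8.45.
avocado only: max(26/7, 107/11) = 9.727 servings → $18.48.
brown rice + avocado with both tight: 2.661 servings and 2.954 servings → $7.34.
The minimum over all feasible corners is $7.34.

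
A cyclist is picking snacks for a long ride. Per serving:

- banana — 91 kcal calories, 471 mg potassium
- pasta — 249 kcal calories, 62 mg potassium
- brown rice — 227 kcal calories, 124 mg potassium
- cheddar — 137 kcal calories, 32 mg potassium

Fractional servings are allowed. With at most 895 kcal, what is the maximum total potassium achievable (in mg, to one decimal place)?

Potassium per kcal: banana 5.176, brown rice 0.5463, pasta 0.249, cheddar 0.2336.
With no serving limits, spend the whole calories allowance on banana: 895 kcal / 91 kcal × 471 mg = 4632.4 mg.

4632.4 mg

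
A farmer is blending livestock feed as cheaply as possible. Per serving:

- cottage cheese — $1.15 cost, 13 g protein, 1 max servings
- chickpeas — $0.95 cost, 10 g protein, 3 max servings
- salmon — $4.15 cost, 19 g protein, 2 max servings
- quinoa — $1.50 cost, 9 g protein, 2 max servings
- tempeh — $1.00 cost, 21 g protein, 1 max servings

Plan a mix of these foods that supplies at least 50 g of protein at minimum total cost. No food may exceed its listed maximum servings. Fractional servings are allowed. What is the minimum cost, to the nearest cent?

Cost per g of protein: tempeh $0.0476, cottage cheese $0.0885, chickpeas $0.0950, quinoa $0.1667, salmon $0.2184.
Take 1 serving of tempeh: +21.0 g protein for $1.00 (total $1.00, still need 29.0 g).
Take 1 serving of cottage cheese: +13.0 g protein for $1.15 (total $2.15, still need 16.0 g).
Take 1.6 servings of chickpeas: +16.0 g protein for $1.52 (total $3.67, still need 0.0 g).
Filling from the cheapest source first is optimal under one linear minimum: $3.67.

$3.67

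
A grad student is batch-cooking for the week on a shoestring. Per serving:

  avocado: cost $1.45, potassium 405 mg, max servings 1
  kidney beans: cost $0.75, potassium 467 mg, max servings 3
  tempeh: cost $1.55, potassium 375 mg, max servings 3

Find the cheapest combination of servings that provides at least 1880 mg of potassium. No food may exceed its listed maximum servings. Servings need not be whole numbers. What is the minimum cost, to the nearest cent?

Cost per mg of potassium: kidney beans $0.0016, avocado $0.0036, tempeh $0.0041.
Take 3 servings of kidney beans: +1401.0 mg potassium for $2.25 (total $2.25, still need 479.0 mg).
Take 1 serving of avocado: +405.0 mg potassium for $1.45 (total $3.70, still need 74.0 mg).
Take 0.1973 servings of tempeh: +74.0 mg potassium for $0.31 (total $4.01, still need 0.0 mg).
Greedy by cheapest-per-mg is optimal for a single linear constraint, so the minimum cost is $4.01.

$4.01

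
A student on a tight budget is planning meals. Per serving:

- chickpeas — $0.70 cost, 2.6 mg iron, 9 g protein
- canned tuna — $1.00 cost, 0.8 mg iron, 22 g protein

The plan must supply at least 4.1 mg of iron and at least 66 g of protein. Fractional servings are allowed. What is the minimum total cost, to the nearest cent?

$3.22

chickpeas only: max(4.1/2.6, 66/9) = 7.333 servings → $5.13.
canned tuna only: max(4.1/0.8, 66/22) = 5.125 servings → $5.12.
chickpeas + canned tuna with both tight: 0.748 servings and 2.694 servings → $3.22.
So the least-cost plan costs $3.22.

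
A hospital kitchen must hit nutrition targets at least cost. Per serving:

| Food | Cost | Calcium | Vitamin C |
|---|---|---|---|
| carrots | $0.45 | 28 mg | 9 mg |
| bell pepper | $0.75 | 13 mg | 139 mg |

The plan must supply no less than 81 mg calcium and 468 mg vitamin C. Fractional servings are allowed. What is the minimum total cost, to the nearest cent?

For a min-cost LP with two ≥-constraints, a basic feasible solution has at most two positive variables.
carrots only: max(81/28, 468/9) = 52 servings → $23.40.
bell pepper only: max(81/13, 468/139) = 6.231 servings → $4.67.
carrots + bell pepper with both tight: 1.371 servings and 3.278 servings → $3.08.
The minimum over all feasible corners is $3.08.

$3.08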